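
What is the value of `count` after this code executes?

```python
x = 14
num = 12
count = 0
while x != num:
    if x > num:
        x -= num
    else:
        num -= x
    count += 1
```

Let's trace through this code step by step.

Initialize: x = 14
Initialize: num = 12
Initialize: count = 0
Entering loop: while x != num:

After execution: count = 6
6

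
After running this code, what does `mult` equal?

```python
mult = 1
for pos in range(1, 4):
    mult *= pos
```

Let's trace through this code step by step.

Initialize: mult = 1
Entering loop: for pos in range(1, 4):

After execution: mult = 6
6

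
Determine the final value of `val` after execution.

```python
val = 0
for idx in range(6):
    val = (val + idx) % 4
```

Let's trace through this code step by step.

Initialize: val = 0
Entering loop: for idx in range(6):

After execution: val = 3
3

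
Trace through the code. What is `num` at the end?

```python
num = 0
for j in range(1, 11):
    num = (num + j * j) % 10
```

Let's trace through this code step by step.

Initialize: num = 0
Entering loop: for j in range(1, 11):

After execution: num = 5
5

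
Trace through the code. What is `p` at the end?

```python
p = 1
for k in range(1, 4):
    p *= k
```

Let's trace through this code step by step.

Initialize: p = 1
Entering loop: for k in range(1, 4):

After execution: p = 6
6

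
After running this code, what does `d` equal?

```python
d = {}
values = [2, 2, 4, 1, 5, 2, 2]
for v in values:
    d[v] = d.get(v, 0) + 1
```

Let's trace through this code step by step.

Initialize: d = {}
Initialize: values = [2, 2, 4, 1, 5, 2, 2]
Entering loop: for v in values:

After execution: d = {2: 4, 4: 1, 1: 1, 5: 1}
{2: 4, 4: 1, 1: 1, 5: 1}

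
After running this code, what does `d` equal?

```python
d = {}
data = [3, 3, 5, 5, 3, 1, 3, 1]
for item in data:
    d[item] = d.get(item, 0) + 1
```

Let's trace through this code step by step.

Initialize: d = {}
Initialize: data = [3, 3, 5, 5, 3, 1, 3, 1]
Entering loop: for item in data:

After execution: d = {3: 4, 5: 2, 1: 2}
{3: 4, 5: 2, 1: 2}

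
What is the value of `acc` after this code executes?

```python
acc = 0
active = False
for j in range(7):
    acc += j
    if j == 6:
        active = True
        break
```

Let's trace through this code step by step.

Initialize: acc = 0
Initialize: active = False
Entering loop: for j in range(7):

After execution: acc = 21
21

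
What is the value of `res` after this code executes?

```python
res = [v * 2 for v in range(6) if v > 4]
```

Let's trace through this code step by step.

Initialize: res = [v * 2 for v in range(6) if v > 4]

After execution: res = [10]
[10]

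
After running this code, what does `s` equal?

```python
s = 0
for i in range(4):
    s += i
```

Let's trace through this code step by step.

Initialize: s = 0
Entering loop: for i in range(4):

After execution: s = 6
6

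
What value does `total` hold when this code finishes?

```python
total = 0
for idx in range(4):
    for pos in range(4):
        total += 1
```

Let's trace through this code step by step.

Initialize: total = 0
Entering loop: for idx in range(4):

After execution: total = 16
16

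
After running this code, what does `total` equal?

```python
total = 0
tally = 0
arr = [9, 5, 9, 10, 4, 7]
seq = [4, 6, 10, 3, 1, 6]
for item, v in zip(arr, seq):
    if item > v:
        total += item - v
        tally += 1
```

Let's trace through this code step by step.

Initialize: total = 0
Initialize: tally = 0
Initialize: arr = [9, 5, 9, 10, 4, 7]
Initialize: seq = [4, 6, 10, 3, 1, 6]
Entering loop: for item, v in zip(arr, seq):

After execution: total = 16
16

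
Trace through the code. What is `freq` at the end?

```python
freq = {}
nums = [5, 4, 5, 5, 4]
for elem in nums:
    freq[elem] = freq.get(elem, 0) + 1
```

Let's trace through this code step by step.

Initialize: freq = {}
Initialize: nums = [5, 4, 5, 5, 4]
Entering loop: for elem in nums:

After execution: freq = {5: 3, 4: 2}
{5: 3, 4: 2}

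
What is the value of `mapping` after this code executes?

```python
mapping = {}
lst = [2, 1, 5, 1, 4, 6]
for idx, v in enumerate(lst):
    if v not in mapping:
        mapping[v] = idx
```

Let's trace through this code step by step.

Initialize: mapping = {}
Initialize: lst = [2, 1, 5, 1, 4, 6]
Entering loop: for idx, v in enumerate(lst):

After execution: mapping = {2: 0, 1: 1, 5: 2, 4: 4, 6: 5}
{2: 0, 1: 1, 5: 2, 4: 4, 6: 5}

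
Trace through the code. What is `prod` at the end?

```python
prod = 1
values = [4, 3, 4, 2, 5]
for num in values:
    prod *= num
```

Let's trace through this code step by step.

Initialize: prod = 1
Initialize: values = [4, 3, 4, 2, 5]
Entering loop: for num in values:

After execution: prod = 480
480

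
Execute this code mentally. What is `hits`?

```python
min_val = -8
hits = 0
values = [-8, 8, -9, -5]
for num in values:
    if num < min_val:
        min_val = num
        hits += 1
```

Let's trace through this code step by step.

Initialize: min_val = -8
Initialize: hits = 0
Initialize: values = [-8, 8, -9, -5]
Entering loop: for num in values:

After execution: hits = 1
1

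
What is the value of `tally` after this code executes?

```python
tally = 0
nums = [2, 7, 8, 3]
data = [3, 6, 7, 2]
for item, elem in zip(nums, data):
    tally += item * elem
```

Let's trace through this code step by step.

Initialize: tally = 0
Initialize: nums = [2, 7, 8, 3]
Initialize: data = [3, 6, 7, 2]
Entering loop: for item, elem in zip(nums, data):

After execution: tally = 110
110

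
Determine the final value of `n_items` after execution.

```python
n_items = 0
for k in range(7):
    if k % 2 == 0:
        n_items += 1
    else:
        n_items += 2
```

Let's trace through this code step by step.

Initialize: n_items = 0
Entering loop: for k in range(7):

After execution: n_items = 10
10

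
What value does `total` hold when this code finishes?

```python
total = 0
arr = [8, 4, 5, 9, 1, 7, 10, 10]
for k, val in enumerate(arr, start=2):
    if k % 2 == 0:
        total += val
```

Let's trace through this code step by step.

Initialize: total = 0
Initialize: arr = [8, 4, 5, 9, 1, 7, 10, 10]
Entering loop: for k, val in enumerate(arr, start=2):

After execution: total = 24
24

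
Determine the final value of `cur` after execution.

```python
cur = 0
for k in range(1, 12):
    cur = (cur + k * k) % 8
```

Let's trace through this code step by step.

Initialize: cur = 0
Entering loop: for k in range(1, 12):

After execution: cur = 2
2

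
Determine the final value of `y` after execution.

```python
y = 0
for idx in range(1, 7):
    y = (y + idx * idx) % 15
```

Let's trace through this code step by step.

Initialize: y = 0
Entering loop: for idx in range(1, 7):

After execution: y = 1
1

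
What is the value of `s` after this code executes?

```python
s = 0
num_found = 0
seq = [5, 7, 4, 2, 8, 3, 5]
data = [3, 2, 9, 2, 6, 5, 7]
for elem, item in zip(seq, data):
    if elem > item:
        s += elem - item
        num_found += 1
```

Let's trace through this code step by step.

Initialize: s = 0
Initialize: num_found = 0
Initialize: seq = [5, 7, 4, 2, 8, 3, 5]
Initialize: data = [3, 2, 9, 2, 6, 5, 7]
Entering loop: for elem, item in zip(seq, data):

After execution: s = 9
9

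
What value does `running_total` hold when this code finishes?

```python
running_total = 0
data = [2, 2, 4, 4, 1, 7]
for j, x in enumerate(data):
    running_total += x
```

Let's trace through this code step by step.

Initialize: running_total = 0
Initialize: data = [2, 2, 4, 4, 1, 7]
Entering loop: for j, x in enumerate(data):

After execution: running_total = 20
20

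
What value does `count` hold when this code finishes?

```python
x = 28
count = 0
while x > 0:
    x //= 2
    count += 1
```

Let's trace through this code step by step.

Initialize: x = 28
Initialize: count = 0
Entering loop: while x > 0:

After execution: count = 5
5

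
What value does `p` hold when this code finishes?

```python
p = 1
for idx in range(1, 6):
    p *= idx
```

Let's trace through this code step by step.

Initialize: p = 1
Entering loop: for idx in range(1, 6):

After execution: p = 120
120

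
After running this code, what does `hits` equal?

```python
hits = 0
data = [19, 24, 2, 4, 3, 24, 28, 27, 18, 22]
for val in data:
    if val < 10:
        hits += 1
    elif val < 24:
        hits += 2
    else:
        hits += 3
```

Let's trace through this code step by step.

Initialize: hits = 0
Initialize: data = [19, 24, 2, 4, 3, 24, 28, 27, 18, 22]
Entering loop: for val in data:

After execution: hits = 21
21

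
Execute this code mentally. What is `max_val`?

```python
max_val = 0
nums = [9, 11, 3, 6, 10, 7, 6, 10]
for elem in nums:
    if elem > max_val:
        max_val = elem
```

Let's trace through this code step by step.

Initialize: max_val = 0
Initialize: nums = [9, 11, 3, 6, 10, 7, 6, 10]
Entering loop: for elem in nums:

After execution: max_val = 11
11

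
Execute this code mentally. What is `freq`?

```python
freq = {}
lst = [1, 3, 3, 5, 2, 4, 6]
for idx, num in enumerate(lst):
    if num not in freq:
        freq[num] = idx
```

Let's trace through this code step by step.

Initialize: freq = {}
Initialize: lst = [1, 3, 3, 5, 2, 4, 6]
Entering loop: for idx, num in enumerate(lst):

After execution: freq = {1: 0, 3: 1, 5: 3, 2: 4, 4: 5, 6: 6}
{1: 0, 3: 1, 5: 3, 2: 4, 4: 5, 6: 6}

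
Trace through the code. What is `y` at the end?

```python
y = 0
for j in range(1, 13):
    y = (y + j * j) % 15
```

Let's trace through this code step by step.

Initialize: y = 0
Entering loop: for j in range(1, 13):

After execution: y = 5
5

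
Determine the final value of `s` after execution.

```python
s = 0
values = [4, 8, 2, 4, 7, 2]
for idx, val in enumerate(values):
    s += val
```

Let's trace through this code step by step.

Initialize: s = 0
Initialize: values = [4, 8, 2, 4, 7, 2]
Entering loop: for idx, val in enumerate(values):

After execution: s = 27
27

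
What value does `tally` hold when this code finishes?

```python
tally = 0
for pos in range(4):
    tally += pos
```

Let's trace through this code step by step.

Initialize: tally = 0
Entering loop: for pos in range(4):

After execution: tally = 6
6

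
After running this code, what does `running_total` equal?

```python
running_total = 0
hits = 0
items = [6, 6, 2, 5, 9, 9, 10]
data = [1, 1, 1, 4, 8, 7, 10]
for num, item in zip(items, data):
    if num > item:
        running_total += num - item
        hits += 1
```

Let's trace through this code step by step.

Initialize: running_total = 0
Initialize: hits = 0
Initialize: items = [6, 6, 2, 5, 9, 9, 10]
Initialize: data = [1, 1, 1, 4, 8, 7, 10]
Entering loop: for num, item in zip(items, data):

After execution: running_total = 15
15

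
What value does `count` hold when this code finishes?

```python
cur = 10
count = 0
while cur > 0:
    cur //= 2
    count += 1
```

Let's trace through this code step by step.

Initialize: cur = 10
Initialize: count = 0
Entering loop: while cur > 0:

After execution: count = 4
4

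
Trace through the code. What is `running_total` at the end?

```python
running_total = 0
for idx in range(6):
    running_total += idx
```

Let's trace through this code step by step.

Initialize: running_total = 0
Entering loop: for idx in range(6):

After execution: running_total = 15
15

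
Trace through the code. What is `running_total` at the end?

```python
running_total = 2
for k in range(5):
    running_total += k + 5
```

Let's trace through this code step by step.

Initialize: running_total = 2
Entering loop: for k in range(5):

After execution: running_total = 37
37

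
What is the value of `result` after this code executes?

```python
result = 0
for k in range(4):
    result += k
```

Let's trace through this code step by step.

Initialize: result = 0
Entering loop: for k in range(4):

After execution: result = 6
6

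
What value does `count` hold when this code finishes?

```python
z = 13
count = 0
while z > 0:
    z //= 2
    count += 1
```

Let's trace through this code step by step.

Initialize: z = 13
Initialize: count = 0
Entering loop: while z > 0:

After execution: count = 4
4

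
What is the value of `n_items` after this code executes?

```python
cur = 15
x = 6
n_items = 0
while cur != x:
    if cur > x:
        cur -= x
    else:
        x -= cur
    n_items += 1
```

Let's trace through this code step by step.

Initialize: cur = 15
Initialize: x = 6
Initialize: n_items = 0
Entering loop: while cur != x:

After execution: n_items = 3
3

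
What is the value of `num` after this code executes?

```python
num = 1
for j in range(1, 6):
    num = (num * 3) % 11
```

Let's trace through this code step by step.

Initialize: num = 1
Entering loop: for j in range(1, 6):

After execution: num = 1
1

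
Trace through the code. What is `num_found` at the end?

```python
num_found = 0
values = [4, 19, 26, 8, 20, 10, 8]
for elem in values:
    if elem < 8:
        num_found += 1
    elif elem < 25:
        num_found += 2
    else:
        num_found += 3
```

Let's trace through this code step by step.

Initialize: num_found = 0
Initialize: values = [4, 19, 26, 8, 20, 10, 8]
Entering loop: for elem in values:

After execution: num_found = 14
14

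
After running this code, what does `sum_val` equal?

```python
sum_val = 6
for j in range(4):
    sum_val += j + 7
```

Let's trace through this code step by step.

Initialize: sum_val = 6
Entering loop: for j in range(4):

After execution: sum_val = 40
40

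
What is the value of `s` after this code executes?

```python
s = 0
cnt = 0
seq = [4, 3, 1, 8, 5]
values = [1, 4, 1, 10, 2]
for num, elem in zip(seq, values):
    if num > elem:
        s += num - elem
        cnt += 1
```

Let's trace through this code step by step.

Initialize: s = 0
Initialize: cnt = 0
Initialize: seq = [4, 3, 1, 8, 5]
Initialize: values = [1, 4, 1, 10, 2]
Entering loop: for num, elem in zip(seq, values):

After execution: s = 6
6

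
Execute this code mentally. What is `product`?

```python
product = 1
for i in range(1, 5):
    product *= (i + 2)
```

Let's trace through this code step by step.

Initialize: product = 1
Entering loop: for i in range(1, 5):

After execution: product = 360
360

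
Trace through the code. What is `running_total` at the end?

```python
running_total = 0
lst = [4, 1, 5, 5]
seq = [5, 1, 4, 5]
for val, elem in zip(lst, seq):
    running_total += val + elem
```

Let's trace through this code step by step.

Initialize: running_total = 0
Initialize: lst = [4, 1, 5, 5]
Initialize: seq = [5, 1, 4, 5]
Entering loop: for val, elem in zip(lst, seq):

After execution: running_total = 30
30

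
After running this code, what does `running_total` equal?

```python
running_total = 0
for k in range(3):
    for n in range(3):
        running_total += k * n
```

Let's trace through this code step by step.

Initialize: running_total = 0
Entering loop: for k in range(3):

After execution: running_total = 9
9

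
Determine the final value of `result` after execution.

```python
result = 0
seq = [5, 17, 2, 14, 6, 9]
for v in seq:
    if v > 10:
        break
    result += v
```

Let's trace through this code step by step.

Initialize: result = 0
Initialize: seq = [5, 17, 2, 14, 6, 9]
Entering loop: for v in seq:

After execution: result = 5
5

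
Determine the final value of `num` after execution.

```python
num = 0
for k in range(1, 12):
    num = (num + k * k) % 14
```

Let's trace through this code step by step.

Initialize: num = 0
Entering loop: for k in range(1, 12):

After execution: num = 2
2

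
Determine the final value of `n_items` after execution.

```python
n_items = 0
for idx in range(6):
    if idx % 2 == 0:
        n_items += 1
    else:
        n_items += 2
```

Let's trace through this code step by step.

Initialize: n_items = 0
Entering loop: for idx in range(6):

After execution: n_items = 9
9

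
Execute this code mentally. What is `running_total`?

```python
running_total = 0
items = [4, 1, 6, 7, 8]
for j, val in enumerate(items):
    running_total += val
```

Let's trace through this code step by step.

Initialize: running_total = 0
Initialize: items = [4, 1, 6, 7, 8]
Entering loop: for j, val in enumerate(items):

After execution: running_total = 26
26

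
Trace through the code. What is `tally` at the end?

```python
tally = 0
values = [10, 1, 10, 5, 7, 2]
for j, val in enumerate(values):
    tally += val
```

Let's trace through this code step by step.

Initialize: tally = 0
Initialize: values = [10, 1, 10, 5, 7, 2]
Entering loop: for j, val in enumerate(values):

After execution: tally = 35
35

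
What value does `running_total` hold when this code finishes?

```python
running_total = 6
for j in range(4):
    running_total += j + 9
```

Let's trace through this code step by step.

Initialize: running_total = 6
Entering loop: for j in range(4):

After execution: running_total = 48
48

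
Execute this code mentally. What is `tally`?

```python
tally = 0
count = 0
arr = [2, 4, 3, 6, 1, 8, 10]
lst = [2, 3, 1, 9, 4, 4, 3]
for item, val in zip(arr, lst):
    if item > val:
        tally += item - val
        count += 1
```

Let's trace through this code step by step.

Initialize: tally = 0
Initialize: count = 0
Initialize: arr = [2, 4, 3, 6, 1, 8, 10]
Initialize: lst = [2, 3, 1, 9, 4, 4, 3]
Entering loop: for item, val in zip(arr, lst):

After execution: tally = 14
14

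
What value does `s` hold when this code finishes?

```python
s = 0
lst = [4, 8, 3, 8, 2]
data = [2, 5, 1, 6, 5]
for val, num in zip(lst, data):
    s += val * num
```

Let's trace through this code step by step.

Initialize: s = 0
Initialize: lst = [4, 8, 3, 8, 2]
Initialize: data = [2, 5, 1, 6, 5]
Entering loop: for val, num in zip(lst, data):

After execution: s = 109
109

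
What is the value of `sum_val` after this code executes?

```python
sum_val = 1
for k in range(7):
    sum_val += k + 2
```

Let's trace through this code step by step.

Initialize: sum_val = 1
Entering loop: for k in range(7):

After execution: sum_val = 36
36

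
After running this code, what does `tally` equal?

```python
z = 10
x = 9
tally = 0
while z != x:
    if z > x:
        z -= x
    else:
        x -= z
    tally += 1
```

Let's trace through this code step by step.

Initialize: z = 10
Initialize: x = 9
Initialize: tally = 0
Entering loop: while z != x:

After execution: tally = 9
9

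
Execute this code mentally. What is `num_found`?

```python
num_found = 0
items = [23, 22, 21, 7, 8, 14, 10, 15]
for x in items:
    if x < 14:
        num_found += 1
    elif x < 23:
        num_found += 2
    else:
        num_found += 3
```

Let's trace through this code step by step.

Initialize: num_found = 0
Initialize: items = [23, 22, 21, 7, 8, 14, 10, 15]
Entering loop: for x in items:

After execution: num_found = 14
14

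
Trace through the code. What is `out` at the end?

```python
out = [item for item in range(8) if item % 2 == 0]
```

Let's trace through this code step by step.

Initialize: out = [item for item in range(8) if item % 2 == 0]

After execution: out = [0, 2, 4, 6]
[0, 2, 4, 6]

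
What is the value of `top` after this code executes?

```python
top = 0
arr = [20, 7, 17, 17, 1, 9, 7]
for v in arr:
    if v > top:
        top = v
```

Let's trace through this code step by step.

Initialize: top = 0
Initialize: arr = [20, 7, 17, 17, 1, 9, 7]
Entering loop: for v in arr:

After execution: top = 20
20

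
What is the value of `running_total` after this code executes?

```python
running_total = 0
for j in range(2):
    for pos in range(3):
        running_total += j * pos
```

Let's trace through this code step by step.

Initialize: running_total = 0
Entering loop: for j in range(2):

After execution: running_total = 3
3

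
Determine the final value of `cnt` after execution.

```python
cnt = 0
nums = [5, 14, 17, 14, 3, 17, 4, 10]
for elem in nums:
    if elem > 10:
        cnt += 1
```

Let's trace through this code step by step.

Initialize: cnt = 0
Initialize: nums = [5, 14, 17, 14, 3, 17, 4, 10]
Entering loop: for elem in nums:

After execution: cnt = 4
4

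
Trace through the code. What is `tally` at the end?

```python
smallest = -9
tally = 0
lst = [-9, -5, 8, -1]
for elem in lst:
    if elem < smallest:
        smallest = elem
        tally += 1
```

Let's trace through this code step by step.

Initialize: smallest = -9
Initialize: tally = 0
Initialize: lst = [-9, -5, 8, -1]
Entering loop: for elem in lst:

After execution: tally = 0
0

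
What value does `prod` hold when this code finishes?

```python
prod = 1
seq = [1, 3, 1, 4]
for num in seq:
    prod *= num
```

Let's trace through this code step by step.

Initialize: prod = 1
Initialize: seq = [1, 3, 1, 4]
Entering loop: for num in seq:

After execution: prod = 12
12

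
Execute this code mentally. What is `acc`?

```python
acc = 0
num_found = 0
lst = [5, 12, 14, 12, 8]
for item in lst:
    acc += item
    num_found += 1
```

Let's trace through this code step by step.

Initialize: acc = 0
Initialize: num_found = 0
Initialize: lst = [5, 12, 14, 12, 8]
Entering loop: for item in lst:

After execution: acc = 51
51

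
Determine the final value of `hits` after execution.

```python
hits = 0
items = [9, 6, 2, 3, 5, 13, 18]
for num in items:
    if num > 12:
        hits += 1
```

Let's trace through this code step by step.

Initialize: hits = 0
Initialize: items = [9, 6, 2, 3, 5, 13, 18]
Entering loop: for num in items:

After execution: hits = 2
2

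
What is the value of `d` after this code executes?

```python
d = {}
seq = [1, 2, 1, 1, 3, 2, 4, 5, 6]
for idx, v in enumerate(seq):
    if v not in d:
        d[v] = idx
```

Let's trace through this code step by step.

Initialize: d = {}
Initialize: seq = [1, 2, 1, 1, 3, 2, 4, 5, 6]
Entering loop: for idx, v in enumerate(seq):

After execution: d = {1: 0, 2: 1, 3: 4, 4: 6, 5: 7, 6: 8}
{1: 0, 2: 1, 3: 4, 4: 6, 5: 7, 6: 8}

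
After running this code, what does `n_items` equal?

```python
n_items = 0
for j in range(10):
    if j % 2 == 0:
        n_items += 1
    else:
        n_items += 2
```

Let's trace through this code step by step.

Initialize: n_items = 0
Entering loop: for j in range(10):

After execution: n_items = 15
15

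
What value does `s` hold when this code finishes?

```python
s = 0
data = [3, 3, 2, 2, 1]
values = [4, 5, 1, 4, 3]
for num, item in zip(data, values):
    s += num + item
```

Let's trace through this code step by step.

Initialize: s = 0
Initialize: data = [3, 3, 2, 2, 1]
Initialize: values = [4, 5, 1, 4, 3]
Entering loop: for num, item in zip(data, values):

After execution: s = 28
28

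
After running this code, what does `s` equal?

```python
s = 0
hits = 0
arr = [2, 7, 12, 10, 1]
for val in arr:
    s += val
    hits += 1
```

Let's trace through this code step by step.

Initialize: s = 0
Initialize: hits = 0
Initialize: arr = [2, 7, 12, 10, 1]
Entering loop: for val in arr:

After execution: s = 32
32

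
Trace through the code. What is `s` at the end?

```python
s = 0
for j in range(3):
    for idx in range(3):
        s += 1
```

Let's trace through this code step by step.

Initialize: s = 0
Entering loop: for j in range(3):

After execution: s = 9
9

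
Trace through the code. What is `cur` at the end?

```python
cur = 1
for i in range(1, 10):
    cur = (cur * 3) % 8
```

Let's trace through this code step by step.

Initialize: cur = 1
Entering loop: for i in range(1, 10):

After execution: cur = 3
3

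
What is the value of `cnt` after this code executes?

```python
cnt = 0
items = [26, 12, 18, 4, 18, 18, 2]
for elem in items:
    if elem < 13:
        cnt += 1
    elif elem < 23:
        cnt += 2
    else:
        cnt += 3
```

Let's trace through this code step by step.

Initialize: cnt = 0
Initialize: items = [26, 12, 18, 4, 18, 18, 2]
Entering loop: for elem in items:

After execution: cnt = 12
12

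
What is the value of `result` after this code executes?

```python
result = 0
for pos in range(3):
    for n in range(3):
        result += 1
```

Let's trace through this code step by step.

Initialize: result = 0
Entering loop: for pos in range(3):

After execution: result = 9
9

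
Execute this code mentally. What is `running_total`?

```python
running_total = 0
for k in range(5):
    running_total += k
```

Let's trace through this code step by step.

Initialize: running_total = 0
Entering loop: for k in range(5):

After execution: running_total = 10
10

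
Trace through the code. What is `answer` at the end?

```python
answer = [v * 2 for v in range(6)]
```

Let's trace through this code step by step.

Initialize: answer = [v * 2 for v in range(6)]

After execution: answer = [0, 2, 4, 6, 8, 10]
[0, 2, 4, 6, 8, 10]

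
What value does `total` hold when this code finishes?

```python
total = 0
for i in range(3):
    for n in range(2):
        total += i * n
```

Let's trace through this code step by step.

Initialize: total = 0
Entering loop: for i in range(3):

After execution: total = 3
3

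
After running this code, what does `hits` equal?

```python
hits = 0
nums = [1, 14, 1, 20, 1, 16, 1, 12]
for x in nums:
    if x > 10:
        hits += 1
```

Let's trace through this code step by step.

Initialize: hits = 0
Initialize: nums = [1, 14, 1, 20, 1, 16, 1, 12]
Entering loop: for x in nums:

After execution: hits = 4
4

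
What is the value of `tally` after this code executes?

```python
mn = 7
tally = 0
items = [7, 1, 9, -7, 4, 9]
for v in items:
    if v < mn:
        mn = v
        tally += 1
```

Let's trace through this code step by step.

Initialize: mn = 7
Initialize: tally = 0
Initialize: items = [7, 1, 9, -7, 4, 9]
Entering loop: for v in items:

After execution: tally = 2
2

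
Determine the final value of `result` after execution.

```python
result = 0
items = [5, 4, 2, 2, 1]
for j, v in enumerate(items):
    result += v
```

Let's trace through this code step by step.

Initialize: result = 0
Initialize: items = [5, 4, 2, 2, 1]
Entering loop: for j, v in enumerate(items):

After execution: result = 14
14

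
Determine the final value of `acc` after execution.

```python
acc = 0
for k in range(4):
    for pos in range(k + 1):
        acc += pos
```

Let's trace through this code step by step.

Initialize: acc = 0
Entering loop: for k in range(4):

After execution: acc = 10
10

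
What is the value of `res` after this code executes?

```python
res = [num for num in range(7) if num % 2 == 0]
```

Let's trace through this code step by step.

Initialize: res = [num for num in range(7) if num % 2 == 0]

After execution: res = [0, 2, 4, 6]
[0, 2, 4, 6]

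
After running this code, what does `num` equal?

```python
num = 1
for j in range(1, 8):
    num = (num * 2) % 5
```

Let's trace through this code step by step.

Initialize: num = 1
Entering loop: for j in range(1, 8):

After execution: num = 3
3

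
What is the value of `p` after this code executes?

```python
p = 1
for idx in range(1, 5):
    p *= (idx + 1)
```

Let's trace through this code step by step.

Initialize: p = 1
Entering loop: for idx in range(1, 5):

After execution: p = 120
120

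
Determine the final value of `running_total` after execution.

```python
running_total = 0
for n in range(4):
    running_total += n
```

Let's trace through this code step by step.

Initialize: running_total = 0
Entering loop: for n in range(4):

After execution: running_total = 6
6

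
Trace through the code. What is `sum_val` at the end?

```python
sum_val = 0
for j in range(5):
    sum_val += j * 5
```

Let's trace through this code step by step.

Initialize: sum_val = 0
Entering loop: for j in range(5):

After execution: sum_val = 50
50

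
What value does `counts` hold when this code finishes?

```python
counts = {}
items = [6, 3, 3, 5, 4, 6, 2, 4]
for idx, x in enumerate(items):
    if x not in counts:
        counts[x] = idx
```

Let's trace through this code step by step.

Initialize: counts = {}
Initialize: items = [6, 3, 3, 5, 4, 6, 2, 4]
Entering loop: for idx, x in enumerate(items):

After execution: counts = {6: 0, 3: 1, 5: 3, 4: 4, 2: 6}
{6: 0, 3: 1, 5: 3, 4: 4, 2: 6}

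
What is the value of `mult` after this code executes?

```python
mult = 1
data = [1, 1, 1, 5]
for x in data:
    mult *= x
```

Let's trace through this code step by step.

Initialize: mult = 1
Initialize: data = [1, 1, 1, 5]
Entering loop: for x in data:

After execution: mult = 5
5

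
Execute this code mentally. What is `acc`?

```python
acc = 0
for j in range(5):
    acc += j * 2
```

Let's trace through this code step by step.

Initialize: acc = 0
Entering loop: for j in range(5):

After execution: acc = 20
20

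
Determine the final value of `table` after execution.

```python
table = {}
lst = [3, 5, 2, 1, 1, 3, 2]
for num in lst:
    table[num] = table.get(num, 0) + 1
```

Let's trace through this code step by step.

Initialize: table = {}
Initialize: lst = [3, 5, 2, 1, 1, 3, 2]
Entering loop: for num in lst:

After execution: table = {3: 2, 5: 1, 2: 2, 1: 2}
{3: 2, 5: 1, 2: 2, 1: 2}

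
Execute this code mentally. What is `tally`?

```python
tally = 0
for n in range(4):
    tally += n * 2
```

Let's trace through this code step by step.

Initialize: tally = 0
Entering loop: for n in range(4):

After execution: tally = 12
12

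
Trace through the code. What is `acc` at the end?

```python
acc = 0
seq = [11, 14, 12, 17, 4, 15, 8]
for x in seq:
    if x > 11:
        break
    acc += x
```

Let's trace through this code step by step.

Initialize: acc = 0
Initialize: seq = [11, 14, 12, 17, 4, 15, 8]
Entering loop: for x in seq:

After execution: acc = 11
11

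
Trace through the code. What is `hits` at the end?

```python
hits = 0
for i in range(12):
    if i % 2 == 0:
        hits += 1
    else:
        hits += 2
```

Let's trace through this code step by step.

Initialize: hits = 0
Entering loop: for i in range(12):

After execution: hits = 18
18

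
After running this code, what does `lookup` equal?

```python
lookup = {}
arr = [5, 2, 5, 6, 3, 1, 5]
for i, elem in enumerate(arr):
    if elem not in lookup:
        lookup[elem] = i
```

Let's trace through this code step by step.

Initialize: lookup = {}
Initialize: arr = [5, 2, 5, 6, 3, 1, 5]
Entering loop: for i, elem in enumerate(arr):

After execution: lookup = {5: 0, 2: 1, 6: 3, 3: 4, 1: 5}
{5: 0, 2: 1, 6: 3, 3: 4, 1: 5}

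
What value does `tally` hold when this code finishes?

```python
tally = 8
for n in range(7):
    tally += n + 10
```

Let's trace through this code step by step.

Initialize: tally = 8
Entering loop: for n in range(7):

After execution: tally = 99
99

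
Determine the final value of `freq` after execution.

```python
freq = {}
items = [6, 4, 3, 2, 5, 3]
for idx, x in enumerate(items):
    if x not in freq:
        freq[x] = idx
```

Let's trace through this code step by step.

Initialize: freq = {}
Initialize: items = [6, 4, 3, 2, 5, 3]
Entering loop: for idx, x in enumerate(items):

After execution: freq = {6: 0, 4: 1, 3: 2, 2: 3, 5: 4}
{6: 0, 4: 1, 3: 2, 2: 3, 5: 4}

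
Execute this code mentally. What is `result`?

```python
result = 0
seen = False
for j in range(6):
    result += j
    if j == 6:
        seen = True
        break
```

Let's trace through this code step by step.

Initialize: result = 0
Initialize: seen = False
Entering loop: for j in range(6):

After execution: result = 15
15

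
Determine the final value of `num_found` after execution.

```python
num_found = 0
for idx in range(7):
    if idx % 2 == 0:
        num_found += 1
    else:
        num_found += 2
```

Let's trace through this code step by step.

Initialize: num_found = 0
Entering loop: for idx in range(7):

After execution: num_found = 10
10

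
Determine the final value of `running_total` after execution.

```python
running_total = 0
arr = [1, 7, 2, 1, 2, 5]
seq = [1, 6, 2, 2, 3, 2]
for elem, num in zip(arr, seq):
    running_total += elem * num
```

Let's trace through this code step by step.

Initialize: running_total = 0
Initialize: arr = [1, 7, 2, 1, 2, 5]
Initialize: seq = [1, 6, 2, 2, 3, 2]
Entering loop: for elem, num in zip(arr, seq):

After execution: running_total = 65
65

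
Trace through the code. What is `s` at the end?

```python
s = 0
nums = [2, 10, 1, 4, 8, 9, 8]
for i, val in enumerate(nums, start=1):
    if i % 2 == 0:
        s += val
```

Let's trace through this code step by step.

Initialize: s = 0
Initialize: nums = [2, 10, 1, 4, 8, 9, 8]
Entering loop: for i, val in enumerate(nums, start=1):

After execution: s = 23
23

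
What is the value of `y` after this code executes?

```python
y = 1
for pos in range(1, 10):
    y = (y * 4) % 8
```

Let's trace through this code step by step.

Initialize: y = 1
Entering loop: for pos in range(1, 10):

After execution: y = 0
0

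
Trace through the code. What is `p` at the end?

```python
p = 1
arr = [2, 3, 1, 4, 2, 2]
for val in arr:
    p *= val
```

Let's trace through this code step by step.

Initialize: p = 1
Initialize: arr = [2, 3, 1, 4, 2, 2]
Entering loop: for val in arr:

After execution: p = 96
96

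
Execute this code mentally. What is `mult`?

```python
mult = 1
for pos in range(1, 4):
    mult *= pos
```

Let's trace through this code step by step.

Initialize: mult = 1
Entering loop: for pos in range(1, 4):

After execution: mult = 6
6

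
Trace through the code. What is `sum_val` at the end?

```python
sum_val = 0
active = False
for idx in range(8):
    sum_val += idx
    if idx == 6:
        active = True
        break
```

Let's trace through this code step by step.

Initialize: sum_val = 0
Initialize: active = False
Entering loop: for idx in range(8):

After execution: sum_val = 21
21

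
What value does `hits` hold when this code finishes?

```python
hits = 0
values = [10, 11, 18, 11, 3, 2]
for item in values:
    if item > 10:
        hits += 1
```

Let's trace through this code step by step.

Initialize: hits = 0
Initialize: values = [10, 11, 18, 11, 3, 2]
Entering loop: for item in values:

After execution: hits = 3
3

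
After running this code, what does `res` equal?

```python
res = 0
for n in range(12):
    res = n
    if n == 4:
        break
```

Let's trace through this code step by step.

Initialize: res = 0
Entering loop: for n in range(12):

After execution: res = 4
4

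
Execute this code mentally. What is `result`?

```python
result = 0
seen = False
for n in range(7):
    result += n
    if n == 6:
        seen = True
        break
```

Let's trace through this code step by step.

Initialize: result = 0
Initialize: seen = False
Entering loop: for n in range(7):

After execution: result = 21
21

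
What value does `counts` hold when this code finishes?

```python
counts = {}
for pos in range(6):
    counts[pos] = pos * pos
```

Let's trace through this code step by step.

Initialize: counts = {}
Entering loop: for pos in range(6):

After execution: counts = {0: 0, 1: 1, 2: 4, 3: 9, 4: 16, 5: 25}
{0: 0, 1: 1, 2: 4, 3: 9, 4: 16, 5: 25}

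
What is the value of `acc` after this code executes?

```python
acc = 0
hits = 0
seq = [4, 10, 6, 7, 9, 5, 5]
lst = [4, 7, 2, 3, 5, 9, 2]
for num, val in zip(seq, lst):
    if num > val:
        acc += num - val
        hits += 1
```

Let's trace through this code step by step.

Initialize: acc = 0
Initialize: hits = 0
Initialize: seq = [4, 10, 6, 7, 9, 5, 5]
Initialize: lst = [4, 7, 2, 3, 5, 9, 2]
Entering loop: for num, val in zip(seq, lst):

After execution: acc = 18
18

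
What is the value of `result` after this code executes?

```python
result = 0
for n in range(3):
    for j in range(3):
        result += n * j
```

Let's trace through this code step by step.

Initialize: result = 0
Entering loop: for n in range(3):

After execution: result = 9
9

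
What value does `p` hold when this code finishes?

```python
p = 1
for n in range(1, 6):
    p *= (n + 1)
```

Let's trace through this code step by step.

Initialize: p = 1
Entering loop: for n in range(1, 6):

After execution: p = 720
720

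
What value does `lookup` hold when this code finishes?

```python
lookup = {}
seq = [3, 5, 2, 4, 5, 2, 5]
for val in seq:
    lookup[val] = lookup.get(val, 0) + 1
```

Let's trace through this code step by step.

Initialize: lookup = {}
Initialize: seq = [3, 5, 2, 4, 5, 2, 5]
Entering loop: for val in seq:

After execution: lookup = {3: 1, 5: 3, 2: 2, 4: 1}
{3: 1, 5: 3, 2: 2, 4: 1}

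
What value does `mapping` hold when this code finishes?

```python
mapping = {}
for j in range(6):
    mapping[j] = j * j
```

Let's trace through this code step by step.

Initialize: mapping = {}
Entering loop: for j in range(6):

After execution: mapping = {0: 0, 1: 1, 2: 4, 3: 9, 4: 16, 5: 25}
{0: 0, 1: 1, 2: 4, 3: 9, 4: 16, 5: 25}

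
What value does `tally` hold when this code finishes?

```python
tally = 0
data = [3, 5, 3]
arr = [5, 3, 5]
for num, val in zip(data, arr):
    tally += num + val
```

Let's trace through this code step by step.

Initialize: tally = 0
Initialize: data = [3, 5, 3]
Initialize: arr = [5, 3, 5]
Entering loop: for num, val in zip(data, arr):

After execution: tally = 24
24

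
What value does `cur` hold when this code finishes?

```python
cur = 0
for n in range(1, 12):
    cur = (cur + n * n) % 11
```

Let's trace through this code step by step.

Initialize: cur = 0
Entering loop: for n in range(1, 12):

After execution: cur = 0
0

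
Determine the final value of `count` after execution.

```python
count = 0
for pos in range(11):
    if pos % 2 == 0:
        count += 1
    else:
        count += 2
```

Let's trace through this code step by step.

Initialize: count = 0
Entering loop: for pos in range(11):

After execution: count = 16
16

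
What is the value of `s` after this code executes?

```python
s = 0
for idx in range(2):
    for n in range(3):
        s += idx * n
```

Let's trace through this code step by step.

Initialize: s = 0
Entering loop: for idx in range(2):

After execution: s = 3
3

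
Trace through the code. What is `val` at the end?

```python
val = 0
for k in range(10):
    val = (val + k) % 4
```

Let's trace through this code step by step.

Initialize: val = 0
Entering loop: for k in range(10):

After execution: val = 1
1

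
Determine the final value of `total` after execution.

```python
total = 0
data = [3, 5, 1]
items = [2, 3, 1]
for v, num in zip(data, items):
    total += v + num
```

Let's trace through this code step by step.

Initialize: total = 0
Initialize: data = [3, 5, 1]
Initialize: items = [2, 3, 1]
Entering loop: for v, num in zip(data, items):

After execution: total = 15
15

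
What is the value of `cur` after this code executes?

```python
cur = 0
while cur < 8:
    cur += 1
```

Let's trace through this code step by step.

Initialize: cur = 0
Entering loop: while cur < 8:

After execution: cur = 8
8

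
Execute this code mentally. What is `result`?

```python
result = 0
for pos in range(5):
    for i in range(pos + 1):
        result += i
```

Let's trace through this code step by step.

Initialize: result = 0
Entering loop: for pos in range(5):

After execution: result = 20
20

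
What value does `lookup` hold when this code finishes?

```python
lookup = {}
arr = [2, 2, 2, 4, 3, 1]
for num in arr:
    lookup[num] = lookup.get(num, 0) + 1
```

Let's trace through this code step by step.

Initialize: lookup = {}
Initialize: arr = [2, 2, 2, 4, 3, 1]
Entering loop: for num in arr:

After execution: lookup = {2: 3, 4: 1, 3: 1, 1: 1}
{2: 3, 4: 1, 3: 1, 1: 1}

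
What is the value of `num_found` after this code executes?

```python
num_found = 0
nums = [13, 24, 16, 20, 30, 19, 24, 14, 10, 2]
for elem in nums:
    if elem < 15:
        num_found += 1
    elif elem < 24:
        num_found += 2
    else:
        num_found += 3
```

Let's trace through this code step by step.

Initialize: num_found = 0
Initialize: nums = [13, 24, 16, 20, 30, 19, 24, 14, 10, 2]
Entering loop: for elem in nums:

After execution: num_found = 19
19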